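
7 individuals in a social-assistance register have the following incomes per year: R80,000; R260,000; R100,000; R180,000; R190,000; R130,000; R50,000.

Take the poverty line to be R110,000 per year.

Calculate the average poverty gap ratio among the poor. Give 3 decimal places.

Incomes under z: R50,000, R80,000, R100,000 (q = 3 of N = 7).
Shortfall ratios (z−y)/z: 0.5455, 0.2727, 0.0909; sum = 0.909091.
The income-gap ratio divides by q (the poor only): 0.909091 / 3 = 0.303.

0.303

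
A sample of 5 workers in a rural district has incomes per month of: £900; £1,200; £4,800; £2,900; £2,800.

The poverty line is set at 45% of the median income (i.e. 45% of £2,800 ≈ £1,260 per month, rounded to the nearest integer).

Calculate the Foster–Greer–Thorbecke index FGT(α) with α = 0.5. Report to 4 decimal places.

Below the line: £900, £1,200 (q = 2 of N = 5).
Gap ratios (z−y)/z: (1260−900)/1260 = 0.2857; (1260−1200)/1260 = 0.0476.
Raised to α = 0.5: 0.53452; 0.21822.
Sum = 0.752740; FGT(0.5) = 0.752740 / 5 = 0.1505.

0.1505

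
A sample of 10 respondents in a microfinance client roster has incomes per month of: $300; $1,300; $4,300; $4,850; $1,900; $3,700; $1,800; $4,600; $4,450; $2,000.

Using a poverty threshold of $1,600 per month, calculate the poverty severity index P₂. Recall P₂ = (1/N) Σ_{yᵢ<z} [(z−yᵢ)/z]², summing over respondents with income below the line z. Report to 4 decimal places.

Incomes under z: $300, $1,300 (q = 2 of N = 10).
Gap ratios (z−y)/z: (1600−300)/1600 = 0.8125; (1600−1300)/1600 = 0.1875.
Squared: 0.6602; 0.0352.
Sum = 0.695312; P₂ = 0.695312 / 10 = 0.0695.

0.0695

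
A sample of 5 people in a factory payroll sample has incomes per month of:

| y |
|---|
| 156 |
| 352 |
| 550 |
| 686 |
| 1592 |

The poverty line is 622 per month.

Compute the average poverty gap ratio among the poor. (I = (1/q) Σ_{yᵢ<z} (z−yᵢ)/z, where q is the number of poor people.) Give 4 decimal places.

0.4330

Below z: 156, 352, 550 (q = 3 of N = 5).
Relative gaps: 0.7492, 0.4341, 0.1158; sum = 1.299035.
I averages over the q = 3 poor units only: 1.299035 / 3 = 0.4330.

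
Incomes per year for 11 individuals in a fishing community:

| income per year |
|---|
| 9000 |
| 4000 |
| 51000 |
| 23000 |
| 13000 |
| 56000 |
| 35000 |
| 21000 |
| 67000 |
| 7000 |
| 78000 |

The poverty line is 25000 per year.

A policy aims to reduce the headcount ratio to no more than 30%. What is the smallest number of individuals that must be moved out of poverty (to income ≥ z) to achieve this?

3

Currently q = 6 of N = 11 are below the line (H = 0.545).
A headcount ratio of at most 30% allows at most ⌊0.30 × 11⌋ = 3 poor individuals.
So at least 6 − 3 = 3 must be lifted.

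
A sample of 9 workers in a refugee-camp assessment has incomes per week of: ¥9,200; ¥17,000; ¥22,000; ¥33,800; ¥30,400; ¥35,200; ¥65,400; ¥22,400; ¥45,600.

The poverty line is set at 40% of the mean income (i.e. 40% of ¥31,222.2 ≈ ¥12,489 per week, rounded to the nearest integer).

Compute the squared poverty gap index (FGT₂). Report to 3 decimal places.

Below the line: ¥9,200 (q = 1 of N = 9).
Relative gaps: (12489−9200)/12489 = 0.2634.
Squared: 0.0694.
Sum = 0.069354; P₂ = 0.069354 / 9 = 0.008.

0.008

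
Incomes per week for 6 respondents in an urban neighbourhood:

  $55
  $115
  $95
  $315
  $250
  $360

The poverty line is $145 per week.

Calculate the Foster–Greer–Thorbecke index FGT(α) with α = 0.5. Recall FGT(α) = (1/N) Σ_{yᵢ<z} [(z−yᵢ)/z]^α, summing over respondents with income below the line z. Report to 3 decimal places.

0.305

Below the line: $55, $95, $115 (q = 3 of N = 6).
Normalized shortfalls: (145−55)/145 = 0.6207; (145−95)/145 = 0.3448; (145−115)/145 = 0.2069.
Raised to α = 0.5: 0.78784; 0.58722; 0.45486.
Sum = 1.829918; FGT(0.5) = 1.829918 / 6 = 0.305.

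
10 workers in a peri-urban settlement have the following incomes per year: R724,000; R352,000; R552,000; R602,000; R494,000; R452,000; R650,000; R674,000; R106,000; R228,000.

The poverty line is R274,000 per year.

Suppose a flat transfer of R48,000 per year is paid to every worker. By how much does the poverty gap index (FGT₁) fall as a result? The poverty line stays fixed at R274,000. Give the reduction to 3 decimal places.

Before: below the line — R106,000, R228,000; poverty gap index (FGT₁) = 0.07810.
After the R48,000 transfer: below the line — R154,000; poverty gap index (FGT₁) = 0.04380.
Reduction = 0.07810 − 0.04380 = 0.034.

0.034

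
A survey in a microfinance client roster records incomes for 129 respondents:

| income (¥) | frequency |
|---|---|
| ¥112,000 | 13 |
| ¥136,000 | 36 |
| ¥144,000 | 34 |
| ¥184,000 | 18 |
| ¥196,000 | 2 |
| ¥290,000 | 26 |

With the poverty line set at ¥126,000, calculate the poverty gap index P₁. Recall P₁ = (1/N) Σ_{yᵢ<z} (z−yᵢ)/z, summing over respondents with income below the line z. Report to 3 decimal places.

Poor units: 13×¥112,000 (q = 13 of N = 129).
Shortfall ratios: (126000−112000)/126000 = 0.1111 (×13).
Σ = 1.444444. Dividing by the full population N = 129 gives P₁ = 0.011.

0.011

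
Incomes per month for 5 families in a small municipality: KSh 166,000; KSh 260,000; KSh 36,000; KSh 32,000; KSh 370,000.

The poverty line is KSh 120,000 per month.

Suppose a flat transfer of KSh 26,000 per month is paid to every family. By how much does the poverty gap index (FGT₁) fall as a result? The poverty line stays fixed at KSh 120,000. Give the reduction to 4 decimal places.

0.0867

Before: below the line — KSh 32,000, KSh 36,000; poverty gap index (FGT₁) = 0.286667.
After the KSh 26,000 transfer: below the line — KSh 58,000, KSh 62,000; poverty gap index (FGT₁) = 0.200000.
Reduction = 0.286667 − 0.200000 = 0.0867.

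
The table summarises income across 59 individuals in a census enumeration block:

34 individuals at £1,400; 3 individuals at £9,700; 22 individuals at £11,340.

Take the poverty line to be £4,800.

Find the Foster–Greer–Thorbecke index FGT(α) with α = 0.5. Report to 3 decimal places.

Incomes under z: 34×£1,400 (q = 34 of N = 59).
Gap ratios (z−y)/z: (4800−1400)/4800 = 0.7083 (×34).
Raised to α = 0.5: 0.84163 (×34).
Sum = 28.615264; FGT(0.5) = 28.615264 / 59 = 0.485.

0.485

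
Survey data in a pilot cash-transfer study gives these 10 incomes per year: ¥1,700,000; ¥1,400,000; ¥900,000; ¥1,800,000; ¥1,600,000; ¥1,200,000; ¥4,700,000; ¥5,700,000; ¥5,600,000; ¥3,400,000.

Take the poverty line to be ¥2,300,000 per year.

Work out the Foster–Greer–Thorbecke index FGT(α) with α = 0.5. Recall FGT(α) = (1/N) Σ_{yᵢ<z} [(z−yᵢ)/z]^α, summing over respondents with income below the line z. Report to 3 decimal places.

0.363

Incomes under z: ¥900,000, ¥1,200,000, ¥1,400,000, ¥1,600,000, ¥1,700,000, ¥1,800,000 (q = 6 of N = 10).
Gap ratios (z−y)/z: (2300000−900000)/2300000 = 0.6087; (2300000−1200000)/2300000 = 0.4783; (2300000−1400000)/2300000 = 0.3913; (2300000−1600000)/2300000 = 0.3043; (2300000−1700000)/2300000 = 0.2609; (2300000−1800000)/2300000 = 0.2174.
Raised to α = 0.5: 0.78019; 0.69156; 0.62554; 0.55168; 0.51075; 0.46625.
Sum = 3.625980; FGT(0.5) = 3.625980 / 10 = 0.363.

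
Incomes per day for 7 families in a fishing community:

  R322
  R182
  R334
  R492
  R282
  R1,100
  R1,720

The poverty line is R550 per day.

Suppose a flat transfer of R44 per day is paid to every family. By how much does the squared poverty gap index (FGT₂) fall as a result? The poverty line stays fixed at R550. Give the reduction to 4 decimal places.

Before: below the line — R182, R282, R322, R334, R492; squared poverty gap index (FGT₂) = 0.146046.
After the R44 transfer: below the line — R226, R326, R366, R378, R536; squared poverty gap index (FGT₂) = 0.103324.
Reduction = 0.146046 − 0.103324 = 0.0427.

0.0427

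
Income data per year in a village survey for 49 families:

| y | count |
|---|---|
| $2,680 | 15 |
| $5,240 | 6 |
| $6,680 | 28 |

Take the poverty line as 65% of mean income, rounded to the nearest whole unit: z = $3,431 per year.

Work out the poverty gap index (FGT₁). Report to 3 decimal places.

0.067

Below z: 15×$2,680 (q = 15 of N = 49).
Relative gaps: (3431−2680)/3431 = 0.2189 (×15).
Sum of shortfalls = 3.283299; P₁ averages over all N: 3.283299 / 49 = 0.067.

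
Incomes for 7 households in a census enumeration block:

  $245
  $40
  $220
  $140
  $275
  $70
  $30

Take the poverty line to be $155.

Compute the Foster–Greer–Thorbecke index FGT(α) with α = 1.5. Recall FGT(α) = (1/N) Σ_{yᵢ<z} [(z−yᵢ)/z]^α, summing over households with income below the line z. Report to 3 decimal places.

0.257

Below the line: $30, $40, $70, $140 (q = 4 of N = 7).
Shortfall ratios: (155−30)/155 = 0.8065; (155−40)/155 = 0.7419; (155−70)/155 = 0.5484; (155−140)/155 = 0.0968.
Raised to α = 1.5: 0.72421; 0.63907; 0.40610; 0.03011.
Sum = 1.799489; FGT(1.5) = 1.799489 / 7 = 0.257.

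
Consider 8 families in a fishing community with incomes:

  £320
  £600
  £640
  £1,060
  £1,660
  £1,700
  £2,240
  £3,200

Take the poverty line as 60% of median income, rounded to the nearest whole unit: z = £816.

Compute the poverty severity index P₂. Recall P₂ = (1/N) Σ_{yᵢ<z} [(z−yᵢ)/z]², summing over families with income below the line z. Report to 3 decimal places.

Incomes under z: £320, £600, £640 (q = 3 of N = 8).
Normalized shortfalls: (816−320)/816 = 0.6078; (816−600)/816 = 0.2647; (816−640)/816 = 0.2157.
Squared: 0.3695; 0.0701; 0.0465.
Sum = 0.486063; P₂ = 0.486063 / 8 = 0.061.

0.061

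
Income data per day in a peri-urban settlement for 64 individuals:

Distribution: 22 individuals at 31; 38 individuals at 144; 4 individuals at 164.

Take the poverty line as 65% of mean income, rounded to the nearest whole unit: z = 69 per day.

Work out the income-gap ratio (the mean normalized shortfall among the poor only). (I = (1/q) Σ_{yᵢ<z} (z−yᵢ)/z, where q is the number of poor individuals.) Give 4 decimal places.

Below the line: 22×31 (q = 22 of N = 64).
Relative gaps: 0.5507 (×22); sum = 12.115942.
I averages over the q = 22 poor units only: 12.115942 / 22 = 0.5507.

0.5507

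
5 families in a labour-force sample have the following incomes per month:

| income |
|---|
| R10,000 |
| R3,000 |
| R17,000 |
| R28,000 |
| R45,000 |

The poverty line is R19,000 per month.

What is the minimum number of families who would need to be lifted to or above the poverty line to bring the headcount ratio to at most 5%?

3

3 of the 5 families are poor, so H = 3/5 = 0.600.
A headcount ratio of at most 5% allows at most ⌊0.05 × 5⌋ = 0 poor families.
So at least 3 − 0 = 3 must be lifted.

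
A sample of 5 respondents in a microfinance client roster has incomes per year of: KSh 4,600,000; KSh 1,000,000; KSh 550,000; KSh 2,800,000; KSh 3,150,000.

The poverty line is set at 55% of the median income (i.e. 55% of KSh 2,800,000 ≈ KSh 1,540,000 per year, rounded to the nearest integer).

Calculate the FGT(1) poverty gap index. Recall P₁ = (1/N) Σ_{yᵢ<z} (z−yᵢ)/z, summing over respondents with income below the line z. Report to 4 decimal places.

0.1987

Below z: KSh 550,000, KSh 1,000,000 (q = 2 of N = 5).
Shortfall ratios: (1540000−550000)/1540000 = 0.6429; (1540000−1000000)/1540000 = 0.3506.
Sum of shortfalls = 0.993506; P₁ averages over all N: 0.993506 / 5 = 0.1987.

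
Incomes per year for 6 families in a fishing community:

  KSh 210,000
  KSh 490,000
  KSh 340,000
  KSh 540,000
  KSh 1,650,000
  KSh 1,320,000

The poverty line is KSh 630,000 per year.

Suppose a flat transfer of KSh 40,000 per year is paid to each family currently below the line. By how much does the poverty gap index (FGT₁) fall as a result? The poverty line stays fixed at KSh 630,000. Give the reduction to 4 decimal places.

0.0423

Before: below the line — KSh 210,000, KSh 340,000, KSh 490,000, KSh 540,000; poverty gap index (FGT₁) = 0.248677.
After the KSh 40,000 transfer: below the line — KSh 250,000, KSh 380,000, KSh 530,000, KSh 580,000; poverty gap index (FGT₁) = 0.206349.
Reduction = 0.248677 − 0.206349 = 0.0423.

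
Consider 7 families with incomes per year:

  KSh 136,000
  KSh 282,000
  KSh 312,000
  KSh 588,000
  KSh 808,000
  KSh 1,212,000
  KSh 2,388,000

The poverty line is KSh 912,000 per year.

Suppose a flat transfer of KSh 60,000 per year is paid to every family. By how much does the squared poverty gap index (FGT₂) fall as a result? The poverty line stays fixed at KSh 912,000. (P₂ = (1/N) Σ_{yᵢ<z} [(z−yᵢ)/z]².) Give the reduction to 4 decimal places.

0.0471

Before: below the line — KSh 136,000, KSh 282,000, KSh 312,000, KSh 588,000, KSh 808,000; squared poverty gap index (FGT₂) = 0.253318.
After the KSh 60,000 transfer: below the line — KSh 196,000, KSh 342,000, KSh 372,000, KSh 648,000, KSh 868,000; squared poverty gap index (FGT₂) = 0.206243.
Reduction = 0.253318 − 0.206243 = 0.0471.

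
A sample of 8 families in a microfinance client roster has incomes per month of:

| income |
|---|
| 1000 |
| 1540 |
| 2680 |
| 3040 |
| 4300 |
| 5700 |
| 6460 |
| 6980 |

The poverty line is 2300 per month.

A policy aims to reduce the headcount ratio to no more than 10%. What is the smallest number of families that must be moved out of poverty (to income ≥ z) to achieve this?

2

Currently q = 2 of N = 8 are below the line (H = 0.250).
A headcount ratio of at most 10% allows at most ⌊0.10 × 8⌋ = 0 poor families.
So at least 2 − 0 = 2 must be lifted.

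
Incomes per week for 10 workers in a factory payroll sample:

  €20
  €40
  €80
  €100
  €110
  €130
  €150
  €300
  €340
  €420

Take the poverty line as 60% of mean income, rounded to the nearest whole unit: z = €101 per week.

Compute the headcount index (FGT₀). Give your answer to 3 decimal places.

4 of the 10 workers have income below €101.
H = 4/10 = 0.400.

0.400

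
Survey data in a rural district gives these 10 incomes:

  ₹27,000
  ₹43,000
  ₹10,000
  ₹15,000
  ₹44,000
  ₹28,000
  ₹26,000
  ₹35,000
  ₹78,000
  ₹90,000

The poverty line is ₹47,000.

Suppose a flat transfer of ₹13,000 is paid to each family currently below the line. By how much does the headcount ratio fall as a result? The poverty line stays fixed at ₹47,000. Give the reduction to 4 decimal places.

0.3000

Before: below the line — ₹10,000, ₹15,000, ₹26,000, ₹27,000, ₹28,000, ₹35,000, ₹43,000, ₹44,000; headcount ratio = 0.800000.
After the ₹13,000 transfer: below the line — ₹23,000, ₹28,000, ₹39,000, ₹40,000, ₹41,000; headcount ratio = 0.500000.
Reduction = 0.800000 − 0.500000 = 0.3000.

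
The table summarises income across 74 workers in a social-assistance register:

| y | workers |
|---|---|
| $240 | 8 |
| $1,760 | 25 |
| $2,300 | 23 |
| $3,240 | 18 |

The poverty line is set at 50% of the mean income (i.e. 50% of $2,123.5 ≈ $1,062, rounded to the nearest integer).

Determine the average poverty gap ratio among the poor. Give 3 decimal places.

0.774

Below the line: 8×$240 (q = 8 of N = 74).
Relative gaps: 0.7740 (×8); sum = 6.192090.
The income-gap ratio divides by q (the poor only): 6.192090 / 8 = 0.774.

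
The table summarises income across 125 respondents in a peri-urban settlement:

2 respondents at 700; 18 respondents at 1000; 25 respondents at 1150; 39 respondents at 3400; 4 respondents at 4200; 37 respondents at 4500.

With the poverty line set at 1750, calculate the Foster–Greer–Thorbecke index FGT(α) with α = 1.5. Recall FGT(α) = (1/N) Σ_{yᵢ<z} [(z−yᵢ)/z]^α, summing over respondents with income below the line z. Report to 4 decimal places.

0.0880

Poor units: 2×700, 18×1000, 25×1150 (q = 45 of N = 125).
Gap ratios (z−y)/z: (1750−700)/1750 = 0.6000 (×2); (1750−1000)/1750 = 0.4286 (×18); (1750−1150)/1750 = 0.3429 (×25).
Raised to α = 1.5: 0.46476 (×2); 0.28057 (×18); 0.20076 (×25).
Sum = 10.998616; FGT(1.5) = 10.998616 / 125 = 0.0880.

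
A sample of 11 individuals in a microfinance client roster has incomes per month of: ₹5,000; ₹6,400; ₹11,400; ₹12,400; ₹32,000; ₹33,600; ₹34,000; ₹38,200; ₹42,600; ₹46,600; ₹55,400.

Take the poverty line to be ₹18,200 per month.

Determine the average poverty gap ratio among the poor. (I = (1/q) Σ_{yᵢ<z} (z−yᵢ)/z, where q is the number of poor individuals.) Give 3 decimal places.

0.516

Incomes under z: ₹5,000, ₹6,400, ₹11,400, ₹12,400 (q = 4 of N = 11).
Shortfall ratios (z−y)/z: 0.7253, 0.6484, 0.3736, 0.3187; sum = 2.065934.
The income-gap ratio divides by q (the poor only): 2.065934 / 4 = 0.516.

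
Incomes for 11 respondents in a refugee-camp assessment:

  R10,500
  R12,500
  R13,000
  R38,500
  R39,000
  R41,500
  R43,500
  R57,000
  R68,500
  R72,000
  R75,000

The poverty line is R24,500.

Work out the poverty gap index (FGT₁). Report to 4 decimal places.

0.1391

Incomes under z: R10,500, R12,500, R13,000 (q = 3 of N = 11).
Normalized shortfalls: (24500−10500)/24500 = 0.5714; (24500−12500)/24500 = 0.4898; (24500−13000)/24500 = 0.4694.
Σ = 1.530612. Dividing by the full population N = 11 gives P₁ = 0.1391.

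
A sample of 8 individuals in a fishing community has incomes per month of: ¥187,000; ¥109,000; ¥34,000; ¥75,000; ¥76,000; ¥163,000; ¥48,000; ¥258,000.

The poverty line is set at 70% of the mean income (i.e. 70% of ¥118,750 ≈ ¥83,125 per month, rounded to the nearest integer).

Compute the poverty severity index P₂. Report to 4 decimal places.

Below the line: ¥34,000, ¥48,000, ¥75,000, ¥76,000 (q = 4 of N = 8).
Shortfall ratios: (83125−34000)/83125 = 0.5910; (83125−48000)/83125 = 0.4226; (83125−75000)/83125 = 0.0977; (83125−76000)/83125 = 0.0857.
Squared: 0.3493; 0.1786; 0.0096; 0.0073.
Sum = 0.544709; P₂ = 0.544709 / 8 = 0.0681.

0.0681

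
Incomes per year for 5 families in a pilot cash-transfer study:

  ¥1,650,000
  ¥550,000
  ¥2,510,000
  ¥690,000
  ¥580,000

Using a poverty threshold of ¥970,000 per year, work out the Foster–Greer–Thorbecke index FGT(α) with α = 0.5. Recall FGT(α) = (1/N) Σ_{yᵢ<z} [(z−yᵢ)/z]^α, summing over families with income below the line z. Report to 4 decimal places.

Incomes under z: ¥550,000, ¥580,000, ¥690,000 (q = 3 of N = 5).
Normalized shortfalls: (970000−550000)/970000 = 0.4330; (970000−580000)/970000 = 0.4021; (970000−690000)/970000 = 0.2887.
Raised to α = 0.5: 0.65802; 0.63408; 0.53727.
Sum = 1.829374; FGT(0.5) = 1.829374 / 5 = 0.3659.

0.3659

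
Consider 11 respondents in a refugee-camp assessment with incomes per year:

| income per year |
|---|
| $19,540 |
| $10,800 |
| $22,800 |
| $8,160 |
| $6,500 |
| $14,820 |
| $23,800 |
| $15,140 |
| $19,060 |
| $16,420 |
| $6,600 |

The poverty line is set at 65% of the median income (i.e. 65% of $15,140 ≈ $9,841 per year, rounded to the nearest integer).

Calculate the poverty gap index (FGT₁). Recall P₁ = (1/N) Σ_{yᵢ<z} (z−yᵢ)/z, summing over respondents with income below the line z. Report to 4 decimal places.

Poor units: $6,500, $6,600, $8,160 (q = 3 of N = 11).
Gap ratios (z−y)/z: (9841−6500)/9841 = 0.3395; (9841−6600)/9841 = 0.3293; (9841−8160)/9841 = 0.1708.
Sum of shortfalls = 0.839650; P₁ averages over all N: 0.839650 / 11 = 0.0763.

0.0763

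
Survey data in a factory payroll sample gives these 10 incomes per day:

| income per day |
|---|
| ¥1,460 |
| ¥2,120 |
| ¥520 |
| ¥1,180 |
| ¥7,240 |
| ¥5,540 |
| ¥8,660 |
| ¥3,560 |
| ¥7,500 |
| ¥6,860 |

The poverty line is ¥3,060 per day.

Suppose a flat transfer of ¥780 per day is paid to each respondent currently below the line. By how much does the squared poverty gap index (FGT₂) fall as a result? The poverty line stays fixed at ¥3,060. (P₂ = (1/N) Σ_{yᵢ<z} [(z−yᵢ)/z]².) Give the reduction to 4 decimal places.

Before: below the line — ¥520, ¥1,180, ¥1,460, ¥2,120; squared poverty gap index (FGT₂) = 0.143423.
After the ¥780 transfer: below the line — ¥1,300, ¥1,960, ¥2,240, ¥2,900; squared poverty gap index (FGT₂) = 0.053458.
Reduction = 0.143423 − 0.053458 = 0.0900.

0.0900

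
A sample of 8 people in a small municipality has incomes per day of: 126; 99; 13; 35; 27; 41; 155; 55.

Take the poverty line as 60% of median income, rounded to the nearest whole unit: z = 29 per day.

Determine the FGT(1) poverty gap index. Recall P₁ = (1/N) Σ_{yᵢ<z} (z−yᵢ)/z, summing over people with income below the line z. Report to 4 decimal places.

Below the line: 13, 27 (q = 2 of N = 8).
Shortfall ratios: (29−13)/29 = 0.5517; (29−27)/29 = 0.0690.
Sum of shortfalls = 0.620690; P₁ averages over all N: 0.620690 / 8 = 0.0776.

0.0776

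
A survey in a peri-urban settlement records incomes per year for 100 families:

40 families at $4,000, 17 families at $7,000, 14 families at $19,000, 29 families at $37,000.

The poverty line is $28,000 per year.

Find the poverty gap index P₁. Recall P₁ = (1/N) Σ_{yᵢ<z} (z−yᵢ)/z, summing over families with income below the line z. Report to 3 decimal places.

0.515

Incomes under z: 40×$4,000, 17×$7,000, 14×$19,000 (q = 71 of N = 100).
Relative gaps: (28000−4000)/28000 = 0.8571 (×40); (28000−7000)/28000 = 0.7500 (×17); (28000−19000)/28000 = 0.3214 (×14).
Sum of shortfalls = 51.535714; P₁ averages over all N: 51.535714 / 100 = 0.515.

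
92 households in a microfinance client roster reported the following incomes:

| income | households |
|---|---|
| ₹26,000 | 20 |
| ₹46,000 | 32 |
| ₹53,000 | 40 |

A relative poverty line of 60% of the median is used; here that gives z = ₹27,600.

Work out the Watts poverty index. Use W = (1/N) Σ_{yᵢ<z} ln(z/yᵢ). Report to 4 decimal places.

Below the line: 20×₹26,000 (q = 20 of N = 92).
ln(z/y) terms: ln(27600/26000) = 0.0597 (×20).
W = 1.194385 / 92 = 0.0130.

0.0130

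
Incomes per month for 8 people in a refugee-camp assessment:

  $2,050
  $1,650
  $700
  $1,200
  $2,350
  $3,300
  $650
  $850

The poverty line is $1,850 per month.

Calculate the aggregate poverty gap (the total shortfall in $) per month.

Below the line: $650, $700, $850, $1,200, $1,650 (q = 5 of N = 8).
Individual gaps: 1850−650 = 1200; 1850−700 = 1150; 1850−850 = 1000; 1850−1200 = 650; 1850−1650 = 200.
Aggregate gap = $4,200.

$4,200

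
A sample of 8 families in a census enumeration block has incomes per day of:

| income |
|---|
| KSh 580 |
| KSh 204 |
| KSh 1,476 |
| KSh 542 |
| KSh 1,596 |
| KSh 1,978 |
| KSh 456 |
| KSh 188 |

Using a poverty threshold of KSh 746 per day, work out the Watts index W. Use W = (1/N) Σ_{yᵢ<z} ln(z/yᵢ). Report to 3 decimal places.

Below z: KSh 188, KSh 204, KSh 456, KSh 542, KSh 580 (q = 5 of N = 8).
Log shortfalls: ln(746/188) = 1.3783; ln(746/204) = 1.2966; ln(746/456) = 0.4922; ln(746/542) = 0.3195; ln(746/580) = 0.2517.
W = 3.738279 / 8 = 0.467.

0.467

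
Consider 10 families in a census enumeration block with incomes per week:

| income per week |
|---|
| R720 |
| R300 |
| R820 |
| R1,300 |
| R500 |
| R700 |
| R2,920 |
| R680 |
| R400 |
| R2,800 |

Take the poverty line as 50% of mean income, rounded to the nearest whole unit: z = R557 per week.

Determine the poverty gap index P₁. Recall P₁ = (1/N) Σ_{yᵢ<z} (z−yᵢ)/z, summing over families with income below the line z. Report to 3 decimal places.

0.085

Poor units: R300, R400, R500 (q = 3 of N = 10).
Gap ratios (z−y)/z: (557−300)/557 = 0.4614; (557−400)/557 = 0.2819; (557−500)/557 = 0.1023.
Sum of shortfalls = 0.845601; P₁ averages over all N: 0.845601 / 10 = 0.085.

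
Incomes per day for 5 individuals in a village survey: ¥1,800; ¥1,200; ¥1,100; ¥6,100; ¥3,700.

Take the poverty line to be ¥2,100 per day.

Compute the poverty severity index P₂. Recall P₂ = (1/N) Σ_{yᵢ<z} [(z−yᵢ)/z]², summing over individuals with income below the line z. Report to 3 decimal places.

Below z: ¥1,100, ¥1,200, ¥1,800 (q = 3 of N = 5).
Gap ratios (z−y)/z: (2100−1100)/2100 = 0.4762; (2100−1200)/2100 = 0.4286; (2100−1800)/2100 = 0.1429.
Squared: 0.2268; 0.1837; 0.0204.
Sum = 0.430839; P₂ = 0.430839 / 5 = 0.086.

0.086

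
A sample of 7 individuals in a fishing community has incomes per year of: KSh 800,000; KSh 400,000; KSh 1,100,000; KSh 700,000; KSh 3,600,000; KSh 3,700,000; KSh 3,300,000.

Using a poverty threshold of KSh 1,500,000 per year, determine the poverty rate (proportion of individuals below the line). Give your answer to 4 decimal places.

0.5714

4 of the 7 individuals have income below KSh 1,500,000.
H = 4/7 = 0.5714.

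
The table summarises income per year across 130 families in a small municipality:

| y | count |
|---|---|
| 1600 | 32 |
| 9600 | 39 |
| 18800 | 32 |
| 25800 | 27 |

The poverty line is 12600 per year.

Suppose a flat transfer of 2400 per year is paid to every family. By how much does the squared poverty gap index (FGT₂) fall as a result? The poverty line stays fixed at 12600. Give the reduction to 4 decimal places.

Before: below the line — 32×1600, 39×9600; squared poverty gap index (FGT₂) = 0.204615.
After the 2400 transfer: below the line — 32×4000, 39×12000; squared poverty gap index (FGT₂) = 0.115354.
Reduction = 0.204615 − 0.115354 = 0.0893.

0.0893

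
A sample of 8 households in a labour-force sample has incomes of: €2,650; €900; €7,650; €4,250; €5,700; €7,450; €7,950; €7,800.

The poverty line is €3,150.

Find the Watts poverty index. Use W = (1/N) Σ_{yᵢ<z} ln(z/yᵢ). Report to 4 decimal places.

Poor units: €900, €2,650 (q = 2 of N = 8).
Log shortfalls: ln(3150/900) = 1.2528; ln(3150/2650) = 0.1728.
W = 1.425606 / 8 = 0.1782.

0.1782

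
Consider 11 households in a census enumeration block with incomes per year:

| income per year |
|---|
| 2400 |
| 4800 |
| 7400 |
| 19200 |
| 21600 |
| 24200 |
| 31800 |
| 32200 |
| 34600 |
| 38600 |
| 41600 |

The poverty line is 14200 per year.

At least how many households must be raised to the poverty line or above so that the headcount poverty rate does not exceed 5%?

3 of the 11 households are poor, so H = 3/11 = 0.273.
A headcount ratio of at most 5% allows at most ⌊0.05 × 11⌋ = 0 poor households.
So at least 3 − 0 = 3 must be lifted.

3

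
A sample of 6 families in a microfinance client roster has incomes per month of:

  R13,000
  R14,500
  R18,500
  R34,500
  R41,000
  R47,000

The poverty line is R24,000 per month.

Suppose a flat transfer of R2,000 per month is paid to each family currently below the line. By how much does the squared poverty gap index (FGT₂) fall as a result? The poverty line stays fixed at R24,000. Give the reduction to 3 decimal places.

0.027

Before: below the line — R13,000, R14,500, R18,500; squared poverty gap index (FGT₂) = 0.06988.
After the R2,000 transfer: below the line — R15,000, R16,500, R20,500; squared poverty gap index (FGT₂) = 0.04326.
Reduction = 0.06988 − 0.04326 = 0.027.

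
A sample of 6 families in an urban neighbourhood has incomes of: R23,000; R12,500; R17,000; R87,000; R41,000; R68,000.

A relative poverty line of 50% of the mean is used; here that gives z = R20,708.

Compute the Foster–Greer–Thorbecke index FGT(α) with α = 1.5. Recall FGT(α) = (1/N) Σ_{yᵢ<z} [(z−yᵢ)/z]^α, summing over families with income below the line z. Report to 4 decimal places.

Incomes under z: R12,500, R17,000 (q = 2 of N = 6).
Shortfall ratios: (20708−12500)/20708 = 0.3964; (20708−17000)/20708 = 0.1791.
Raised to α = 1.5: 0.24954; 0.07577.
Sum = 0.325316; FGT(1.5) = 0.325316 / 6 = 0.0542.

0.0542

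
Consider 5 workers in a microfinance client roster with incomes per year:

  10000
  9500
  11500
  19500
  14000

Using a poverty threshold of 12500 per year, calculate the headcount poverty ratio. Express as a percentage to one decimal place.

3 of the 5 workers have income below 12500.
H = 3/5 = 60.0%.

60.0%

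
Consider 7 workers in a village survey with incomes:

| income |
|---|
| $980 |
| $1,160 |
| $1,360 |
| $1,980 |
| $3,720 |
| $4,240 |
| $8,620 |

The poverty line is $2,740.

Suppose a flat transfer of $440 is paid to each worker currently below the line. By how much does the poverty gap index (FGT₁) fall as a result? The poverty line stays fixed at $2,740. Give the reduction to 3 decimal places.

0.092

Before: below the line — $980, $1,160, $1,360, $1,980; poverty gap index (FGT₁) = 0.28571.
After the $440 transfer: below the line — $1,420, $1,600, $1,800, $2,420; poverty gap index (FGT₁) = 0.19395.
Reduction = 0.28571 − 0.19395 = 0.092.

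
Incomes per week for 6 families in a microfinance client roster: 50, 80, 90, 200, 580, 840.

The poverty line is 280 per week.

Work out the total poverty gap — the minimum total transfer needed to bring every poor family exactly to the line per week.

700

Incomes under z: 50, 80, 90, 200 (q = 4 of N = 6).
Individual gaps: 280−50 = 230; 280−80 = 200; 280−90 = 190; 280−200 = 80.
Aggregate gap = 700.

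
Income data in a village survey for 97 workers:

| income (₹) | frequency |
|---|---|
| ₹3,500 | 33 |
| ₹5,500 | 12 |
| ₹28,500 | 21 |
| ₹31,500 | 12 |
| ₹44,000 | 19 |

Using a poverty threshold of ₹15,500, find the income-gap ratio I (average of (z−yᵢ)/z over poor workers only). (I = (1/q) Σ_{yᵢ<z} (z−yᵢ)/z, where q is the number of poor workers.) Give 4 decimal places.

0.7398

Below z: 33×₹3,500, 12×₹5,500 (q = 45 of N = 97).
Relative gaps: 0.7742 (×33), 0.6452 (×12); sum = 33.290323.
The income-gap ratio divides by q (the poor only): 33.290323 / 45 = 0.7398.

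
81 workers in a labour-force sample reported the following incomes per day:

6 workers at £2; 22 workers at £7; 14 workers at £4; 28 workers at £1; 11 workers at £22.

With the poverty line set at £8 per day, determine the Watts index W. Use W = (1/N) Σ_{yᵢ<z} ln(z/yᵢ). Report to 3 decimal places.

0.978

Below the line: 28×£1, 6×£2, 14×£4, 22×£7 (q = 70 of N = 81).
ln(z/y) terms: ln(8/1) = 2.0794 (×28); ln(8/2) = 1.3863 (×6); ln(8/4) = 0.6931 (×14); ln(8/7) = 0.1335 (×22).
W = 79.183880 / 81 = 0.978.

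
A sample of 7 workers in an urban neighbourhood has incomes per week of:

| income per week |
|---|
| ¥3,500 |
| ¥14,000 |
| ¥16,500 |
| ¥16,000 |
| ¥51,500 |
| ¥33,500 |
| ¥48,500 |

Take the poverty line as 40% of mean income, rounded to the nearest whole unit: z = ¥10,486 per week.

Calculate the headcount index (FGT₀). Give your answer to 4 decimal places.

0.1429

1 of the 7 workers have income below ¥10,486.
H = 1/7 = 0.1429.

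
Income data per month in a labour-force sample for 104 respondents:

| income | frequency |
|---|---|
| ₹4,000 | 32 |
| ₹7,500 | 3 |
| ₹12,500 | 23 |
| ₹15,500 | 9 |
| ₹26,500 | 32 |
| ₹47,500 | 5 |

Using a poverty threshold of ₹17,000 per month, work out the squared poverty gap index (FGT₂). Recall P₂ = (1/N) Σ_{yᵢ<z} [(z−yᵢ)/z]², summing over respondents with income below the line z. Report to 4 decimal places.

Poor units: 32×₹4,000, 3×₹7,500, 23×₹12,500, 9×₹15,500 (q = 67 of N = 104).
Relative gaps: (17000−4000)/17000 = 0.7647 (×32); (17000−7500)/17000 = 0.5588 (×3); (17000−12500)/17000 = 0.2647 (×23); (17000−15500)/17000 = 0.0882 (×9).
Squared: 0.5848 (×32); 0.3123 (×3); 0.0701 (×23); 0.0078 (×9).
Sum = 21.331315; P₂ = 21.331315 / 104 = 0.2051.

0.2051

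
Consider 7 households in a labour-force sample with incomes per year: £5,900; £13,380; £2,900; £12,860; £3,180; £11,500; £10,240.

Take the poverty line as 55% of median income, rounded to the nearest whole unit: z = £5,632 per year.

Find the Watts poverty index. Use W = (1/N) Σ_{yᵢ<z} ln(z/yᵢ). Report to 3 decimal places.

0.176

Below z: £2,900, £3,180 (q = 2 of N = 7).
Log shortfalls: ln(5632/2900) = 0.6638; ln(5632/3180) = 0.5716.
W = 1.235337 / 7 = 0.176.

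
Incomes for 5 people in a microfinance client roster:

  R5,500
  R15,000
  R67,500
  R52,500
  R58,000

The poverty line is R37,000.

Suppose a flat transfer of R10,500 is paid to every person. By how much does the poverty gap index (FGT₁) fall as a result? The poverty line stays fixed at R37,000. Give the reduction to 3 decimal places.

0.114

Before: below the line — R5,500, R15,000; poverty gap index (FGT₁) = 0.28919.
After the R10,500 transfer: below the line — R16,000, R25,500; poverty gap index (FGT₁) = 0.17568.
Reduction = 0.28919 − 0.17568 = 0.114.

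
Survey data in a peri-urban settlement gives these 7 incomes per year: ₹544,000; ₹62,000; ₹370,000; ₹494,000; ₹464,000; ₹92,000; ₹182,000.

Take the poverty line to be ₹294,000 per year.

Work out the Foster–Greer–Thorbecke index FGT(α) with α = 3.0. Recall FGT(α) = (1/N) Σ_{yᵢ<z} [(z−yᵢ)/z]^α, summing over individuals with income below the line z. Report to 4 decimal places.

Incomes under z: ₹62,000, ₹92,000, ₹182,000 (q = 3 of N = 7).
Gap ratios (z−y)/z: (294000−62000)/294000 = 0.7891; (294000−92000)/294000 = 0.6871; (294000−182000)/294000 = 0.3810.
Raised to α = 3.0: 0.49139; 0.32435; 0.05529.
Sum = 0.871019; FGT(3.0) = 0.871019 / 7 = 0.1244.

0.1244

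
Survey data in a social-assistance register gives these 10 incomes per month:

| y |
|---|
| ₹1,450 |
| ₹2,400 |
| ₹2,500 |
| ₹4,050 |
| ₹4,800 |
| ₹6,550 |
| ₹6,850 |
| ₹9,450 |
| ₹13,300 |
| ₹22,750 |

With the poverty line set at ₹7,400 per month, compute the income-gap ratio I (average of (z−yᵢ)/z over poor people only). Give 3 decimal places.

Below the line: ₹1,450, ₹2,400, ₹2,500, ₹4,050, ₹4,800, ₹6,550, ₹6,850 (q = 7 of N = 10).
Shortfall ratios (z−y)/z: 0.8041, 0.6757, 0.6622, 0.4527, 0.3514, 0.1149, 0.0743; sum = 3.135135.
The income-gap ratio divides by q (the poor only): 3.135135 / 7 = 0.448.

0.448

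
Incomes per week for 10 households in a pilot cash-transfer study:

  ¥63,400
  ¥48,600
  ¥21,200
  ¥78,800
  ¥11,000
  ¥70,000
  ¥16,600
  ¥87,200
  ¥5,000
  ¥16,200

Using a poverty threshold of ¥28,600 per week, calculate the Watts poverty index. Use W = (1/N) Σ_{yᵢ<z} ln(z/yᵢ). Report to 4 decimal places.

Below the line: ¥5,000, ¥11,000, ¥16,200, ¥16,600, ¥21,200 (q = 5 of N = 10).
Log shortfalls: ln(28600/5000) = 1.7440; ln(28600/11000) = 0.9555; ln(28600/16200) = 0.5684; ln(28600/16600) = 0.5440; ln(28600/21200) = 0.2994.
W = 4.111285 / 10 = 0.4111.

0.4111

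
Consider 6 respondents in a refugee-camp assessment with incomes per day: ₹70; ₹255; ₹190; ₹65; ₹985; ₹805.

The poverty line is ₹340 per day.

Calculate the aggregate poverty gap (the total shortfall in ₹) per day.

₹780

Below the line: ₹65, ₹70, ₹190, ₹255 (q = 4 of N = 6).
Individual gaps: 340−65 = 275; 340−70 = 270; 340−190 = 150; 340−255 = 85.
Aggregate gap = ₹780.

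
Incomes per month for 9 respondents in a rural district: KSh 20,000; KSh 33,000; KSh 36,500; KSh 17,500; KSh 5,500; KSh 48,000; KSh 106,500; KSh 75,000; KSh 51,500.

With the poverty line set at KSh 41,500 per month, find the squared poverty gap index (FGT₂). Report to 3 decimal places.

Poor units: KSh 5,500, KSh 17,500, KSh 20,000, KSh 33,000, KSh 36,500 (q = 5 of N = 9).
Relative gaps: (41500−5500)/41500 = 0.8675; (41500−17500)/41500 = 0.5783; (41500−20000)/41500 = 0.5181; (41500−33000)/41500 = 0.2048; (41500−36500)/41500 = 0.1205.
Squared: 0.7525; 0.3344; 0.2684; 0.0420; 0.0145.
Sum = 1.411816; P₂ = 1.411816 / 9 = 0.157.

0.157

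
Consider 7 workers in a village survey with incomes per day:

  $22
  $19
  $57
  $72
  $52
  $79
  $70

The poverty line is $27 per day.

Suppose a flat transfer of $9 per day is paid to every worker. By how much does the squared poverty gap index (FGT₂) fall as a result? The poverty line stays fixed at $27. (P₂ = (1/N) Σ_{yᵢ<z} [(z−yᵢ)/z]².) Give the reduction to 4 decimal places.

0.0174

Before: below the line — $19, $22; squared poverty gap index (FGT₂) = 0.017441.
After the $9 transfer: below the line — none; squared poverty gap index (FGT₂) = 0.000000.
Reduction = 0.017441 − 0.000000 = 0.0174.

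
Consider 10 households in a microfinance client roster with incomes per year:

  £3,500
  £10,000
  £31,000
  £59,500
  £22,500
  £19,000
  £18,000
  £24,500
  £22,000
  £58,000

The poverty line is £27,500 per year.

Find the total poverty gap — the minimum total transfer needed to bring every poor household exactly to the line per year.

Below z: £3,500, £10,000, £18,000, £19,000, £22,000, £22,500, £24,500 (q = 7 of N = 10).
Individual gaps: 27500−3500 = 24000; 27500−10000 = 17500; 27500−18000 = 9500; 27500−19000 = 8500; 27500−22000 = 5500; 27500−22500 = 5000; 27500−24500 = 3000.
Aggregate gap = £73,000.

£73,000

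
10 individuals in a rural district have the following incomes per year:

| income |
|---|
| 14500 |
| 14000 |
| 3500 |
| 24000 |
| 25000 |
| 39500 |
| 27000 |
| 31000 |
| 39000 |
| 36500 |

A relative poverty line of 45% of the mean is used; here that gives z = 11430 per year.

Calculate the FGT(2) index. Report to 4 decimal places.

0.0481

Below z: 3500 (q = 1 of N = 10).
Shortfall ratios: (11430−3500)/11430 = 0.6938.
Squared: 0.4813.
Sum = 0.481342; P₂ = 0.481342 / 10 = 0.0481.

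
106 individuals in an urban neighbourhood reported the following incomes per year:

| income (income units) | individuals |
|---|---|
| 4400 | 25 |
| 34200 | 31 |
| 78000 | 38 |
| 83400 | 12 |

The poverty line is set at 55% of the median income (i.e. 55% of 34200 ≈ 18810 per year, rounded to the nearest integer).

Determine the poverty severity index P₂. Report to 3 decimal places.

0.138

Below the line: 25×4400 (q = 25 of N = 106).
Normalized shortfalls: (18810−4400)/18810 = 0.7661 (×25).
Squared: 0.5869 (×25).
Sum = 14.672036; P₂ = 14.672036 / 106 = 0.138.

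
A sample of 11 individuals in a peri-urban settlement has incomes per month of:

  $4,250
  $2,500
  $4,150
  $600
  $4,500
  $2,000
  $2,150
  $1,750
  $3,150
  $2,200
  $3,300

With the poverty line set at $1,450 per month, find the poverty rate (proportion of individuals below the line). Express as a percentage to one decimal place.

1 of the 11 individuals have income below $1,450.
H = 1/11 = 9.1%.

9.1%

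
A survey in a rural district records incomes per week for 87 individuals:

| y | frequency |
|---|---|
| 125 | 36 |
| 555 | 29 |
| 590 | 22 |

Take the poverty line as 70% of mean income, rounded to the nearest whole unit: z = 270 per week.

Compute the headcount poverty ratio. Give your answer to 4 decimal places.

36 of the 87 individuals have income below 270.
H = 36/87 = 0.4138.

0.4138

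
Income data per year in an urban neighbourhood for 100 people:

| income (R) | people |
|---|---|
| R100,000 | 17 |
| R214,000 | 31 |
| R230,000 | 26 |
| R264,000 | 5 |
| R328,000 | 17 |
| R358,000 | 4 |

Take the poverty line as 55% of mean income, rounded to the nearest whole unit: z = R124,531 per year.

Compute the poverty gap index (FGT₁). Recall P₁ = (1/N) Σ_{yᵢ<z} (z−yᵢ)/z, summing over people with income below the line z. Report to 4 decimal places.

Incomes under z: 17×R100,000 (q = 17 of N = 100).
Relative gaps: (124531−100000)/124531 = 0.1970 (×17).
Sum of shortfalls = 3.348781; P₁ averages over all N: 3.348781 / 100 = 0.0335.

0.0335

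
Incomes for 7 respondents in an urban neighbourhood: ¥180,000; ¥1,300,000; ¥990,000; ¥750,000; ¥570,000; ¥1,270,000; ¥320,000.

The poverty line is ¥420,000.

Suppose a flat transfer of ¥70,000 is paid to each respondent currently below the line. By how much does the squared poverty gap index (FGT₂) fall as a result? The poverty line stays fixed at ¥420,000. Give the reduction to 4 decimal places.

Before: below the line — ¥180,000, ¥320,000; squared poverty gap index (FGT₂) = 0.054746.
After the ¥70,000 transfer: below the line — ¥250,000, ¥390,000; squared poverty gap index (FGT₂) = 0.024133.
Reduction = 0.054746 − 0.024133 = 0.0306.

0.0306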